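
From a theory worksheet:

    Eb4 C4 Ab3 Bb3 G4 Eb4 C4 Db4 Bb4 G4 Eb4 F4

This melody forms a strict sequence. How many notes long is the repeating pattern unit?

4

12 notes total. Splitting into 3 groups of 4:
Eb4 C4 Ab3 Bb3 | G4 Eb4 C4 Db4 | Bb4 G4 Eb4 F4
Every group is a transposition up a 3rd of the one before; no shorter unit works.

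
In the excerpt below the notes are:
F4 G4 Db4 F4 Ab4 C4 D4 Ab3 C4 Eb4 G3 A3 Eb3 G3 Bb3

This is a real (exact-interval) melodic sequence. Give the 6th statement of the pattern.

With a 5-note motive the entries are F4, C4, G3, each down a 4th from the previous.
Extending down a 4th: D3 → A2 → E2.
So cell 6 is E2 F#2 C2 E2 G2.

E2 F#2 C2 E2 G2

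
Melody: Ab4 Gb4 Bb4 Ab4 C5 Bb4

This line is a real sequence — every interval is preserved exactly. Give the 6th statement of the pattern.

F#5 E5

The 2-note cells begin on Ab4, Bb4, C5 — each up a 2nd from the last.
Extending up a 2nd: D5 → E5 → F#5.
From F#5 the exact shape gives F#5 E5.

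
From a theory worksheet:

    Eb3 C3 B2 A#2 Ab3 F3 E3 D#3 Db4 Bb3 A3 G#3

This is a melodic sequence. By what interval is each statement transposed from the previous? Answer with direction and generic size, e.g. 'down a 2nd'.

Unit = 4 notes; the statements start on Eb3, Ab3, Db4, moving up a 4th each time.
Eb3 to Ab3 is up a 4th.

up a 4th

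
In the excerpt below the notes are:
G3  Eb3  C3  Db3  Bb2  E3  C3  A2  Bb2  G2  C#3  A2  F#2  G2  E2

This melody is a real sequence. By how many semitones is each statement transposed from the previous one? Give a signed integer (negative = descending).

-3

Unit = 5 notes; the statements start on G3, E3, C#3, moving down a 3rd each time.
G3→E3 is 52 − 55 = -3 semitones.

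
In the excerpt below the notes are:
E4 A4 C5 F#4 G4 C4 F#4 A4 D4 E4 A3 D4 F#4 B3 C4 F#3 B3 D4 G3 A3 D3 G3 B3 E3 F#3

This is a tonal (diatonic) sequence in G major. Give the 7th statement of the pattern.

G2 C3 E3 A2 B2

The 5-note cells begin on E4, C4, A3, F#3, D3 — each down a 3rd from the last.
Carrying on: B2 → G2.
Statement 7 starts on G2 and keeps the same diatonic contour: G2 C3 E3 A2 B2.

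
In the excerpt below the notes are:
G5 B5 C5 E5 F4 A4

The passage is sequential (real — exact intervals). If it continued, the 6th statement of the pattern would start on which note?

With a 2-note motive the entries are G5, C5, F4, each down a 5th from the previous.
Continuing: Bb3 → Eb3 → Ab2. Statement 6 starts on Ab2.

Ab2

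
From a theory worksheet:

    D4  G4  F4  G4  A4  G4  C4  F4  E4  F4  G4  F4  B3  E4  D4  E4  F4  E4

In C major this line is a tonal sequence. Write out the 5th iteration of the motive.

Unit = 6 notes; the statements start on D4, C4, B3, moving down a 2nd each time.
Carrying on: A3 → G3.
From G3 the diatonic shape gives G3 C4 B3 C4 D4 C4.

G3 C4 B3 C4 D4 C4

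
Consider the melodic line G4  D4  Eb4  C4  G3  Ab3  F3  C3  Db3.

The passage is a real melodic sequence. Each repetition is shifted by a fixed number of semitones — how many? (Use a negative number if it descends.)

Unit = 3 notes; the statements start on G4, C4, F3, moving down a 5th each time.
G4→C4 is 60 − 67 = -7 semitones.

-7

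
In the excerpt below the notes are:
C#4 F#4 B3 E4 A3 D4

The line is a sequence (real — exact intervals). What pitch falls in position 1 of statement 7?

The unit is 2 notes. Position-1 pitches of the 3 shown cells: C#4, B3, A3.
Each moves down a 2nd. Continuing: G3 → F3 → Eb3 → Db3.

Db3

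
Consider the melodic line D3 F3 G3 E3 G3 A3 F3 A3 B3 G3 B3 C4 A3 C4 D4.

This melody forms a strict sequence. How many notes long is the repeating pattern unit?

3

15 notes total. Splitting into 5 groups of 3:
D3 F3 G3 | E3 G3 A3 | F3 A3 B3 | G3 B3 C4 | A3 C4 D4
Every group is a transposition up a 2nd of the one before; no shorter unit works.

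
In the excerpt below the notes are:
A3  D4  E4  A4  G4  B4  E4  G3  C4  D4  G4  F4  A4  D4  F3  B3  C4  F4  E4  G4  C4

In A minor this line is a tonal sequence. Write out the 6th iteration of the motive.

Unit = 7 notes; the statements start on A3, G3, F3, moving down a 2nd each time.
Continuing the starts: E3 → D3 → C3.
Statement 6 starts on C3 and keeps the same diatonic contour: C3 F3 G3 C4 B3 D4 G3.

C3 F3 G3 C4 B3 D4 G3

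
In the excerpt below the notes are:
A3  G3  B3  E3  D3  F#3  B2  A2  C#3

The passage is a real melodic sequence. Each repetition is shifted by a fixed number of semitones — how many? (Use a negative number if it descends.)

The 3-note cells begin on A3, E3, B2 — each down a 4th from the last.
A3 to E3 spans -5 semitones.

-5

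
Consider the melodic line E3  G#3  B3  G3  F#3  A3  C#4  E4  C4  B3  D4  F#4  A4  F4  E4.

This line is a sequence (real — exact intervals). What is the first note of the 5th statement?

Unit = 5 notes; the statements start on E3, A3, D4, moving up a 4th each time.
Extending the heads up a 4th: G4 → C5.

C5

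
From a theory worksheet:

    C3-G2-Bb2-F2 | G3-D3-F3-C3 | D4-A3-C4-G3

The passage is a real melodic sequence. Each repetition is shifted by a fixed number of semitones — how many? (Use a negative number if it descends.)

7

With a 4-note motive the entries are C3, G3, D4, each up a 5th from the previous.
C3→G3 is 55 − 48 = 7 semitones.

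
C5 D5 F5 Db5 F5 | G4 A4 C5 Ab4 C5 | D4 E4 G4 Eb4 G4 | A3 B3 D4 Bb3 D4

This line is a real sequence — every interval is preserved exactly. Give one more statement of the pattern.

Taking 5-note groups, the heads are C5, G4, D4, A3: the pattern moves down a 4th.
From E3 the exact shape gives E3 F#3 A3 F3 A3.

E3 F#3 A3 F3 A3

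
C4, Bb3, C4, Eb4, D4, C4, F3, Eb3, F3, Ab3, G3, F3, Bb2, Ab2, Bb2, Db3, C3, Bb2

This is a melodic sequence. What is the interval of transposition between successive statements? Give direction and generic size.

With a 6-note motive the entries are C4, F3, Bb2, each down a 5th from the previous.
C4 to F3 is down a 5th.

down a 5th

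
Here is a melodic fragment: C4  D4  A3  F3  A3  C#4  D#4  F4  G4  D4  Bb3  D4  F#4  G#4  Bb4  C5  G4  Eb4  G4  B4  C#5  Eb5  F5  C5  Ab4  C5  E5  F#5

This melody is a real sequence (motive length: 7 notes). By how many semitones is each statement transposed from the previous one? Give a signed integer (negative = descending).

5

Unit = 7 notes; the statements start on C4, F4, Bb4, Eb5, moving up a 4th each time.
C4 to F4 spans +5 semitones.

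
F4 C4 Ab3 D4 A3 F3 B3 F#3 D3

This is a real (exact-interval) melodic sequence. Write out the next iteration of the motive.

Unit = 3 notes; the statements start on F4, D4, B3, moving down a 3rd each time.
Statement 4 starts on G#3 and keeps the same exact contour: G#3 D#3 B2.

G#3 D#3 B2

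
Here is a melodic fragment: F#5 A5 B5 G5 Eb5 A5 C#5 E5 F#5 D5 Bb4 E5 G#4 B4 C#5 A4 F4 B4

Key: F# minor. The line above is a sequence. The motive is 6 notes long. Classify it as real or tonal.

Each cell has the same semitone pattern (3, 2, -4, -4, 6) — intervals are preserved exactly.
And G5 lies outside F# minor, so the sequence is real rather than tonal.

real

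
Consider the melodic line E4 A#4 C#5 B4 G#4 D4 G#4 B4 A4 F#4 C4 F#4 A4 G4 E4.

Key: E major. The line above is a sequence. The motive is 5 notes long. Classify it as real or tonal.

Each cell has the same semitone pattern (6, 3, -2, -3) — intervals are preserved exactly.
And A#4 lies outside E major, so the sequence is real rather than tonal.

real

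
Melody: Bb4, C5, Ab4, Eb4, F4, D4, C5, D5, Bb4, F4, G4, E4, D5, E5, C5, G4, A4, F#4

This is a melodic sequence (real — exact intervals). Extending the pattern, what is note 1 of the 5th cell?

Grouping in 6s, the 1st note of each cell is Bb4, C5, D5.
Carrying that up a 2nd forward: E5 → F#5.

F#5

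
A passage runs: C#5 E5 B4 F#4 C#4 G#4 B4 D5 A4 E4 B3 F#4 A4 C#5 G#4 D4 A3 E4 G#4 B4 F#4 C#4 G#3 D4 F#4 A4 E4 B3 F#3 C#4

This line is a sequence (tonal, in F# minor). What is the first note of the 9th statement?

B3

The 6-note cells begin on C#5, B4, A4, G#4, F#4 — each down a 2nd from the last.
Extending the heads down a 2nd: E4 → D4 → C#4 → B3.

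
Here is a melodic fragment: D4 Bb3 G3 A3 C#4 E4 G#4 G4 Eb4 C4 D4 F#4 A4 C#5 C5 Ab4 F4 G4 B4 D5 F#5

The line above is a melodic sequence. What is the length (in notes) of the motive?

Try groups of 7 (3 cells in 21 notes):
D4 Bb3 G3 A3 C#4 E4 G#4 | G4 Eb4 C4 D4 F#4 A4 C#5 | C5 Ab4 F4 G4 B4 D5 F#5
Each cell is the previous one up a 4th — so the unit is 7 notes.

7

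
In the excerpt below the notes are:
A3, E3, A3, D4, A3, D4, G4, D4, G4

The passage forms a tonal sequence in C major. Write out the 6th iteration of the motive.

Taking 3-note groups, the heads are A3, D4, G4: the pattern moves up a 4th.
Carrying on: C5 → F5 → B5.
So cell 6 is B5 F5 B5.

B5 F5 B5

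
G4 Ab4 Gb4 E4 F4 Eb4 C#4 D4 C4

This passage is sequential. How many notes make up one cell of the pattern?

3

Try groups of 3 (3 cells in 9 notes):
G4 Ab4 Gb4 | E4 F4 Eb4 | C#4 D4 C4
Each cell is the previous one down a 3rd — so the unit is 3 notes.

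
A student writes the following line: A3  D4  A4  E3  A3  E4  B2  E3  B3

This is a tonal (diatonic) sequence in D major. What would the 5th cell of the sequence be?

Taking 3-note groups, the heads are A3, E3, B2: the pattern moves down a 4th.
Continuing the starts: F#2 → C#2.
From C#2 the diatonic shape gives C#2 F#2 C#3.

C#2 F#2 C#3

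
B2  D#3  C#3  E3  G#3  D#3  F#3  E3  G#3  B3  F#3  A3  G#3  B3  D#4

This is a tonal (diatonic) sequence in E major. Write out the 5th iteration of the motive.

C#4 E4 D#4 F#4 A4

Unit = 5 notes; the statements start on B2, D#3, F#3, moving up a 3rd each time.
Carrying on: A3 → C#4.
From C#4 the diatonic shape gives C#4 E4 D#4 F#4 A4.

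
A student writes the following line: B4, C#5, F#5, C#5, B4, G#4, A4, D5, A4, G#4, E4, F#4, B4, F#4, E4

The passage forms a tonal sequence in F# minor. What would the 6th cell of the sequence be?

F#3 G#3 C#4 G#3 F#3

Taking 5-note groups, the heads are B4, G#4, E4: the pattern moves down a 3rd.
Continuing the starts: C#4 → A3 → F#3.
Statement 6 starts on F#3 and keeps the same diatonic contour: F#3 G#3 C#4 G#3 F#3.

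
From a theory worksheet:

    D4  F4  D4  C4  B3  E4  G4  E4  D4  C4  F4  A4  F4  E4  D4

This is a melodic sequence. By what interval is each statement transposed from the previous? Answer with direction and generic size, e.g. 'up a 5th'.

With a 5-note motive the entries are D4, E4, F4, each up a 2nd from the previous.
From D4 to E4: up a 2nd.

up a 2nd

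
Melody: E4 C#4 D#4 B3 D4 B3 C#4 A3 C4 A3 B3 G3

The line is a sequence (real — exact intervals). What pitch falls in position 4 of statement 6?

Db3

With 4-note cells, note 4 of each statement runs B3, A3, G3.
Extending down a 2nd: F3 → Eb3 → Db3.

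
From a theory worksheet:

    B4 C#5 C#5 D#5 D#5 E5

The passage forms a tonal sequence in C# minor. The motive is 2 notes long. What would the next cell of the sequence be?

E5 F#5

The 2-note cells begin on B4, C#5, D#5 — each up a 2nd from the last.
So cell 4 is E5 F#5.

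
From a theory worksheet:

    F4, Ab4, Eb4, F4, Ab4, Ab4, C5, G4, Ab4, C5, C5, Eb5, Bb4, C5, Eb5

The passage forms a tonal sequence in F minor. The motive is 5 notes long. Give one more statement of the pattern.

Eb5 G5 Db5 Eb5 G5

Unit = 5 notes; the statements start on F4, Ab4, C5, moving up a 3rd each time.
So cell 4 is Eb5 G5 Db5 Eb5 G5.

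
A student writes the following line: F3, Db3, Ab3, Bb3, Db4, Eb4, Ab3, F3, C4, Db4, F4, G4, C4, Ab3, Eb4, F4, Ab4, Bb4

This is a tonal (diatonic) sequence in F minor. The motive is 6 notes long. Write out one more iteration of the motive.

Eb4 C4 G4 Ab4 C5 Db5

With a 6-note motive the entries are F3, Ab3, C4, each up a 3rd from the previous.
Statement 4 starts on Eb4 and keeps the same diatonic contour: Eb4 C4 G4 Ab4 C5 Db5.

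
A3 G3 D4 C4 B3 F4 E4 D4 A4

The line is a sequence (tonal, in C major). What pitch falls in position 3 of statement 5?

Grouping in 3s, the 3rd note of each cell is D4, F4, A4.
Carrying that up a 3rd forward: C5 → E5.

E5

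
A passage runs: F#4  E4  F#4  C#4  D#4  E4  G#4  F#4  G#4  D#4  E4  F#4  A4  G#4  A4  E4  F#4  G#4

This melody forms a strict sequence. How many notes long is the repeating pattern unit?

6

18 notes total. Splitting into 3 groups of 6:
F#4 E4 F#4 C#4 D#4 E4 | G#4 F#4 G#4 D#4 E4 F#4 | A4 G#4 A4 E4 F#4 G#4
Each cell is the previous one up a 2nd — so the unit is 6 notes.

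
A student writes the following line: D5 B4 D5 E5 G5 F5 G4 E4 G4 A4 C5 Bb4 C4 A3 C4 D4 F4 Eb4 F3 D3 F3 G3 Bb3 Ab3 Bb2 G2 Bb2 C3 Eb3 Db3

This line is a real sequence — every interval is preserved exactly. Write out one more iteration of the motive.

With a 6-note motive the entries are D5, G4, C4, F3, Bb2, each down a 5th from the previous.
From Eb2 the exact shape gives Eb2 C2 Eb2 F2 Ab2 Gb2.

Eb2 C2 Eb2 F2 Ab2 Gb2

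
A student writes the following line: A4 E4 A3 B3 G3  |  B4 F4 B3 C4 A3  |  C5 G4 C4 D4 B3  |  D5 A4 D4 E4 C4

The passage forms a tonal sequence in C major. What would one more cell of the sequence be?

The 5-note cells begin on A4, B4, C5, D5 — each up a 2nd from the last.
So cell 5 is E5 B4 E4 F4 D4.

E5 B4 E4 F4 D4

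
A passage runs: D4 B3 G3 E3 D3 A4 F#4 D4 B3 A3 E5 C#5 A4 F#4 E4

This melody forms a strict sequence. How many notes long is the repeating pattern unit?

5

Try groups of 5 (3 cells in 15 notes):
D4 B3 G3 E3 D3 | A4 F#4 D4 B3 A3 | E5 C#5 A4 F#4 E4
Every group is a transposition up a 5th of the one before; no shorter unit works.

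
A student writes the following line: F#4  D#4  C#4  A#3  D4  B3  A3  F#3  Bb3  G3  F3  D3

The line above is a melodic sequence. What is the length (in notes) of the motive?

4

Try groups of 4 (3 cells in 12 notes):
F#4 D#4 C#4 A#3 | D4 B3 A3 F#3 | Bb3 G3 F3 D3
That's a consistent down a 3rd shift per cell, and no other grouping gives one.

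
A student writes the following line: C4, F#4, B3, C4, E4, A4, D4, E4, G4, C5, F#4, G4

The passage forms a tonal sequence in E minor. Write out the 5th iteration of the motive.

The 4-note cells begin on C4, E4, G4 — each up a 3rd from the last.
Carrying on: B4 → D5.
Statement 5 starts on D5 and keeps the same diatonic contour: D5 G5 C5 D5.

D5 G5 C5 D5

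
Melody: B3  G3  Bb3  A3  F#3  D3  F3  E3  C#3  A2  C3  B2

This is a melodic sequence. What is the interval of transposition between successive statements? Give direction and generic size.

Unit = 4 notes; the statements start on B3, F#3, C#3, moving down a 4th each time.
From B3 to F#3: down a 4th.

down a 4th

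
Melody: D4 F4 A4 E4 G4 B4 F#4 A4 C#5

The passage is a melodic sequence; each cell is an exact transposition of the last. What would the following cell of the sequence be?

G#4 B4 D#5

With a 3-note motive the entries are D4, E4, F#4, each up a 2nd from the previous.
From G#4 the exact shape gives G#4 B4 D#5.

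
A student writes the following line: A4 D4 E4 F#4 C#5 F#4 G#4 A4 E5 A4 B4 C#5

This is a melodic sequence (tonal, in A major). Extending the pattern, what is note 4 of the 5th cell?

Grouping in 4s, the 4th note of each cell is F#4, A4, C#5.
Carrying that up a 3rd forward: E5 → G#5.

G#5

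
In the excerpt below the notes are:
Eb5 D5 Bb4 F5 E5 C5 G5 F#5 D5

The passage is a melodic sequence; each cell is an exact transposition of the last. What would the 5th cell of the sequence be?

The 3-note cells begin on Eb5, F5, G5 — each up a 2nd from the last.
Continuing the starts: A5 → B5.
So cell 5 is B5 A#5 F#5.

B5 A#5 F#5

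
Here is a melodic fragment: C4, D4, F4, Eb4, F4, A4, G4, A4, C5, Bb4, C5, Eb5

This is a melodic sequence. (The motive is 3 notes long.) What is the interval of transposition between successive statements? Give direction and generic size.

Unit = 3 notes; the statements start on C4, Eb4, G4, Bb4, moving up a 3rd each time.
C4 to Eb4 is up a 3rd.

up a 3rd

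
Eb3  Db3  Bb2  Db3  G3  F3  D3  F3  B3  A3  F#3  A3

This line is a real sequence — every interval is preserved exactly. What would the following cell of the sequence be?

D#4 C#4 A#3 C#4

Unit = 4 notes; the statements start on Eb3, G3, B3, moving up a 3rd each time.
From D#4 the exact shape gives D#4 C#4 A#3 C#4.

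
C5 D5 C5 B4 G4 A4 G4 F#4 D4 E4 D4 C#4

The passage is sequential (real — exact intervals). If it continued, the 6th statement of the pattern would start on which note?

Taking 4-note groups, the heads are C5, G4, D4: the pattern moves down a 4th.
Extending the heads down a 4th: A3 → E3 → B2.

B2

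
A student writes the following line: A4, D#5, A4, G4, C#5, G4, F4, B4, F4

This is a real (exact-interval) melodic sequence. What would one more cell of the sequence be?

Eb4 A4 Eb4

Taking 3-note groups, the heads are A4, G4, F4: the pattern moves down a 2nd.
From Eb4 the exact shape gives Eb4 A4 Eb4.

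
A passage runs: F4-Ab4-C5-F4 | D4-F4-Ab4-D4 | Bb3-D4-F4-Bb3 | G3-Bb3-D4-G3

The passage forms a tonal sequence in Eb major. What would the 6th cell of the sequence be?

C3 Eb3 G3 C3

Unit = 4 notes; the statements start on F4, D4, Bb3, G3, moving down a 3rd each time.
Extending down a 3rd: Eb3 → C3.
So cell 6 is C3 Eb3 G3 C3.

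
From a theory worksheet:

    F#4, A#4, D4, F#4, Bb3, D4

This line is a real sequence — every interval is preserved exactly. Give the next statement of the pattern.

Gb3 Bb3

Taking 2-note groups, the heads are F#4, D4, Bb3: the pattern moves down a 3rd.
So cell 4 is Gb3 Bb3.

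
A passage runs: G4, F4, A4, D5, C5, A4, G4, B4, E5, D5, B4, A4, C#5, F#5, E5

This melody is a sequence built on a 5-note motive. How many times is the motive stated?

3

15 notes in groups of 5 gives 15/5 = 3 statements.
Starts: G4, A4, B4 — each up a 2nd.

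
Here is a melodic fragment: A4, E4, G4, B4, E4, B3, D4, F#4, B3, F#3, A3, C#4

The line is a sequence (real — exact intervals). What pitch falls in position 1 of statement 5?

Grouping in 4s, the 1st note of each cell is A4, E4, B3.
Extending down a 4th: F#3 → C#3.

C#3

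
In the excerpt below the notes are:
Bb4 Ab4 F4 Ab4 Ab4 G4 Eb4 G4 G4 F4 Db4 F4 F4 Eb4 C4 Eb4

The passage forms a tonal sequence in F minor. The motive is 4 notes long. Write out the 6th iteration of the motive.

Db4 C4 Ab3 C4

With a 4-note motive the entries are Bb4, Ab4, G4, F4, each down a 2nd from the previous.
Continuing the starts: Eb4 → Db4.
Statement 6 starts on Db4 and keeps the same diatonic contour: Db4 C4 Ab3 C4.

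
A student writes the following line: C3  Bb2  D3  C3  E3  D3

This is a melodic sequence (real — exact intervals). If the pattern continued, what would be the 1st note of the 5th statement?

G#3

The unit is 2 notes. Position-1 pitches of the 3 shown cells: C3, D3, E3.
Each moves up a 2nd. Continuing: F#3 → G#3.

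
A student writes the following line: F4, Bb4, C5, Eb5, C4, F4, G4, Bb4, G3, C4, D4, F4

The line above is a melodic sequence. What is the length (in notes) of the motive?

4

There are 12 notes; a 4-note unit gives 3 cells:
F4 Bb4 C5 Eb5 | C4 F4 G4 Bb4 | G3 C4 D4 F4
Each cell is the previous one down a 4th — so the unit is 4 notes.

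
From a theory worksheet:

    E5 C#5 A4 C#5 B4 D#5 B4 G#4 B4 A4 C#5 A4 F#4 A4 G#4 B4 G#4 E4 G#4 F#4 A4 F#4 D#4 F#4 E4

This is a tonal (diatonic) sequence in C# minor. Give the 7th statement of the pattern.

F#4 D#4 B3 D#4 C#4

The 5-note cells begin on E5, D#5, C#5, B4, A4 — each down a 2nd from the last.
Continuing the starts: G#4 → F#4.
So cell 7 is F#4 D#4 B3 D#4 C#4.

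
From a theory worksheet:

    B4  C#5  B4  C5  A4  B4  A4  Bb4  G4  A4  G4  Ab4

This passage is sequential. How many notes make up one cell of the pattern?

There are 12 notes; a 4-note unit gives 3 cells:
B4 C#5 B4 C5 | A4 B4 A4 Bb4 | G4 A4 G4 Ab4
Every group is a transposition down a 2nd of the one before; no shorter unit works.

4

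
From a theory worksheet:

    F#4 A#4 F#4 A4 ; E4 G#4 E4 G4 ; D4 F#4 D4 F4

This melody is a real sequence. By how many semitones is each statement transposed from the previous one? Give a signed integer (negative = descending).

-2

With a 4-note motive the entries are F#4, E4, D4, each down a 2nd from the previous.
F#4 to E4 spans -2 semitones.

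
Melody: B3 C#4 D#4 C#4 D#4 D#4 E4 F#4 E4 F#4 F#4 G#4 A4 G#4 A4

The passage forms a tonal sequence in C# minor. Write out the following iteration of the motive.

A4 B4 C#5 B4 C#5

With a 5-note motive the entries are B3, D#4, F#4, each up a 3rd from the previous.
So cell 4 is A4 B4 C#5 B4 C#5.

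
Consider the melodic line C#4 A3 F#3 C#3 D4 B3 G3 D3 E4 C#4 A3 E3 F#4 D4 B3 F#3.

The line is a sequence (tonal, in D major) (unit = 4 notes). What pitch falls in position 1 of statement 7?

B4

The unit is 4 notes. Position-1 pitches of the 4 shown cells: C#4, D4, E4, F#4.
Extending up a 2nd: G4 → A4 → B4.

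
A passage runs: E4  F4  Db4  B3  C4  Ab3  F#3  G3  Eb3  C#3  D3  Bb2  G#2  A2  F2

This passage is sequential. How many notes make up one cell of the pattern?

15 notes total. Splitting into 5 groups of 3:
E4 F4 Db4 | B3 C4 Ab3 | F#3 G3 Eb3 | C#3 D3 Bb2 | G#2 A2 F2
That's a consistent down a 4th shift per cell, and no other grouping gives one.

3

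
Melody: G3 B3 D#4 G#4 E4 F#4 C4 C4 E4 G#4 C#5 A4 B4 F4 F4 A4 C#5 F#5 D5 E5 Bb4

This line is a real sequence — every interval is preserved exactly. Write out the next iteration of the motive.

Bb4 D5 F#5 B5 G5 A5 Eb5

The 7-note cells begin on G3, C4, F4 — each up a 4th from the last.
Statement 4 starts on Bb4 and keeps the same exact contour: Bb4 D5 F#5 B5 G5 A5 Eb5.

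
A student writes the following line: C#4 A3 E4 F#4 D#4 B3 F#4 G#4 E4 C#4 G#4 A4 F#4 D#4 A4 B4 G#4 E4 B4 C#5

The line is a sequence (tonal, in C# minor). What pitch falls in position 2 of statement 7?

G#4

Grouping in 4s, the 2nd note of each cell is A3, B3, C#4, D#4, E4.
Extending up a 2nd: F#4 → G#4.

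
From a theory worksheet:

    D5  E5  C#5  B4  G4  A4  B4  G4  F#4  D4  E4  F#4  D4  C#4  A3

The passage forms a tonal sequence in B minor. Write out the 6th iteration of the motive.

C#3 D3 B2 A2 F#2

Unit = 5 notes; the statements start on D5, A4, E4, moving down a 4th each time.
Continuing the starts: B3 → F#3 → C#3.
Statement 6 starts on C#3 and keeps the same diatonic contour: C#3 D3 B2 A2 F#2.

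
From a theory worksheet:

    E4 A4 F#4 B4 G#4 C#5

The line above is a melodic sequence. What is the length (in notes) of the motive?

There are 6 notes; a 2-note unit gives 3 cells:
E4 A4 | F#4 B4 | G#4 C#5
That's a consistent up a 2nd shift per cell, and no other grouping gives one.

2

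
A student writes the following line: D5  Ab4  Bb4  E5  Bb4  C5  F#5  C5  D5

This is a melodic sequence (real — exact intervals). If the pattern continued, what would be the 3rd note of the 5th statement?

F#5

Grouping in 3s, the 3rd note of each cell is Bb4, C5, D5.
Each moves up a 2nd. Continuing: E5 → F#5.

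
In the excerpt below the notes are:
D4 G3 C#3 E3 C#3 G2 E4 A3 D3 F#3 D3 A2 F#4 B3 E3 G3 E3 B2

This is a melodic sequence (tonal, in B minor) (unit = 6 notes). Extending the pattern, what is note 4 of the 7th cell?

With 6-note cells, note 4 of each statement runs E3, F#3, G3.
Extending up a 2nd: A3 → B3 → C#4 → D4.

D4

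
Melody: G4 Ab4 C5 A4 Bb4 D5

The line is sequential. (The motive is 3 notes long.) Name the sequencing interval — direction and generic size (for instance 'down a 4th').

up a 2nd

With a 3-note motive the entries are G4, A4, each up a 2nd from the previous.
G4 to A4 is up a 2nd.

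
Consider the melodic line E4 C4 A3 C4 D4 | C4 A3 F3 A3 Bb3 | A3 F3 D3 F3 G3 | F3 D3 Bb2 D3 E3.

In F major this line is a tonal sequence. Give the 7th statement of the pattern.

G2 E2 C2 E2 F2

The 5-note cells begin on E4, C4, A3, F3 — each down a 3rd from the last.
Extending down a 3rd: D3 → Bb2 → G2.
From G2 the diatonic shape gives G2 E2 C2 E2 F2.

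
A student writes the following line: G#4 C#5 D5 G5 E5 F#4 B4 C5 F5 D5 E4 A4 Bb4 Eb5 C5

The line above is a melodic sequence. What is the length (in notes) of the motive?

5

Try groups of 5 (3 cells in 15 notes):
G#4 C#5 D5 G5 E5 | F#4 B4 C5 F5 D5 | E4 A4 Bb4 Eb5 C5
That's a consistent down a 2nd shift per cell, and no other grouping gives one.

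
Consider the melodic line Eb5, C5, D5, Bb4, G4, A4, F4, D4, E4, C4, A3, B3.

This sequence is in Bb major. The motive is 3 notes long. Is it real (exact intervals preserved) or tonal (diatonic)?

real

Each cell has the same semitone pattern (-3, 2) — intervals are preserved exactly.
And E4 lies outside Bb major, so the sequence is real rather than tonal.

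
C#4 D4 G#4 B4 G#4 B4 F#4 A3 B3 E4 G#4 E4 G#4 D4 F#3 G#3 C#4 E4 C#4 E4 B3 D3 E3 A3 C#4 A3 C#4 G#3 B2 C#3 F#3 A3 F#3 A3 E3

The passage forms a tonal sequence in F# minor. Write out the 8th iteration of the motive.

C#2 D2 G#2 B2 G#2 B2 F#2

The 7-note cells begin on C#4, A3, F#3, D3, B2 — each down a 3rd from the last.
Carrying on: G#2 → E2 → C#2.
Statement 8 starts on C#2 and keeps the same diatonic contour: C#2 D2 G#2 B2 G#2 B2 F#2.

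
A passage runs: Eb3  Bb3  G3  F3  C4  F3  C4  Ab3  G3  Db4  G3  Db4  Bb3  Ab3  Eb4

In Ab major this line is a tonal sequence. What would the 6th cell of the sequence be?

With a 5-note motive the entries are Eb3, F3, G3, each up a 2nd from the previous.
Extending up a 2nd: Ab3 → Bb3 → C4.
Statement 6 starts on C4 and keeps the same diatonic contour: C4 G4 Eb4 Db4 Ab4.

C4 G4 Eb4 Db4 Ab4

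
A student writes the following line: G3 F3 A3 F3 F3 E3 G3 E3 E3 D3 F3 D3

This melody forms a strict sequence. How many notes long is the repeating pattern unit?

4

There are 12 notes; a 4-note unit gives 3 cells:
G3 F3 A3 F3 | F3 E3 G3 E3 | E3 D3 F3 D3
Each cell is the previous one down a 2nd — so the unit is 4 notes.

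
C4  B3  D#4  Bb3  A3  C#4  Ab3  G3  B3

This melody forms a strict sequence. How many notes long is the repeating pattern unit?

3

There are 9 notes; a 3-note unit gives 3 cells:
C4 B3 D#4 | Bb3 A3 C#4 | Ab3 G3 B3
That's a consistent down a 2nd shift per cell, and no other grouping gives one.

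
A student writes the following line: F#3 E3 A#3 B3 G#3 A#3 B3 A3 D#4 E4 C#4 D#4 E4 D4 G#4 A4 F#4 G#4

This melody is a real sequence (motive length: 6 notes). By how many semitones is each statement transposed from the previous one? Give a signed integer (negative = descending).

5

With a 6-note motive the entries are F#3, B3, E4, each up a 4th from the previous.
F#3 to B3 spans +5 semitones.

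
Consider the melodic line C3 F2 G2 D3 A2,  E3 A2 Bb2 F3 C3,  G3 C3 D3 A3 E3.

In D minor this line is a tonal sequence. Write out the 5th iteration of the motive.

D4 G3 A3 E4 Bb3

The 5-note cells begin on C3, E3, G3 — each up a 3rd from the last.
Extending up a 3rd: Bb3 → D4.
From D4 the diatonic shape gives D4 G3 A3 E4 Bb3.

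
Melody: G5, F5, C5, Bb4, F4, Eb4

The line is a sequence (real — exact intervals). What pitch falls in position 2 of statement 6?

Gb2

The unit is 2 notes. Position-2 pitches of the 3 shown cells: F5, Bb4, Eb4.
Each moves down a 5th. Continuing: Ab3 → Db3 → Gb2.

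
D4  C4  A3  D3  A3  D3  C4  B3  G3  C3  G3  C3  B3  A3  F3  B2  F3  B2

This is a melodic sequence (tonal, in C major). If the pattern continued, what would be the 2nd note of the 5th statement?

F3

Grouping in 6s, the 2nd note of each cell is C4, B3, A3.
Carrying that down a 2nd forward: G3 → F3.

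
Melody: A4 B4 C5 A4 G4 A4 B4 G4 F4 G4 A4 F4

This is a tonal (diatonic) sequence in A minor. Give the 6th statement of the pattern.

C4 D4 E4 C4

Taking 4-note groups, the heads are A4, G4, F4: the pattern moves down a 2nd.
Extending down a 2nd: E4 → D4 → C4.
So cell 6 is C4 D4 E4 C4.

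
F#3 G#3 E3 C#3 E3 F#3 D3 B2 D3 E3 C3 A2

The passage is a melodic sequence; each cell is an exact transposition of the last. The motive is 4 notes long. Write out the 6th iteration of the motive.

Taking 4-note groups, the heads are F#3, E3, D3: the pattern moves down a 2nd.
Continuing the starts: C3 → Bb2 → Ab2.
From Ab2 the exact shape gives Ab2 Bb2 Gb2 Eb2.

Ab2 Bb2 Gb2 Eb2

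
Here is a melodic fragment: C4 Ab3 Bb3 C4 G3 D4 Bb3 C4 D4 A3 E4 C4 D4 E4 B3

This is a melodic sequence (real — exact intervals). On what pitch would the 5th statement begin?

With a 5-note motive the entries are C4, D4, E4, each up a 2nd from the previous.
Continuing: F#4 → G#4. Statement 5 starts on G#4.

G#4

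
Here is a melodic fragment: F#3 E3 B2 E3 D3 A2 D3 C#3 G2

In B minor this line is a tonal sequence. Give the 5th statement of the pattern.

B2 A2 E2

Unit = 3 notes; the statements start on F#3, E3, D3, moving down a 2nd each time.
Extending down a 2nd: C#3 → B2.
So cell 5 is B2 A2 E2.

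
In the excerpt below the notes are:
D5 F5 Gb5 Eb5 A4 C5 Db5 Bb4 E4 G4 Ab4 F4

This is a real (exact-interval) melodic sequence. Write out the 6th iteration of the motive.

C#3 E3 F3 D3

Unit = 4 notes; the statements start on D5, A4, E4, moving down a 4th each time.
Extending down a 4th: B3 → F#3 → C#3.
So cell 6 is C#3 E3 F3 D3.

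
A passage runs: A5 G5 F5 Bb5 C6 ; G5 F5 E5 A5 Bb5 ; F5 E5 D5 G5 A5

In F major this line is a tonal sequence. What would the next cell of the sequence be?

With a 5-note motive the entries are A5, G5, F5, each down a 2nd from the previous.
From E5 the diatonic shape gives E5 D5 C5 F5 G5.

E5 D5 C5 F5 G5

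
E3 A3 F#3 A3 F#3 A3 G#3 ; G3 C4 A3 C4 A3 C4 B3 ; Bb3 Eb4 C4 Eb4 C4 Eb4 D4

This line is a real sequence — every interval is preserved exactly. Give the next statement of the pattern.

Db4 Gb4 Eb4 Gb4 Eb4 Gb4 F4

Taking 7-note groups, the heads are E3, G3, Bb3: the pattern moves up a 3rd.
So cell 4 is Db4 Gb4 Eb4 Gb4 Eb4 Gb4 F4.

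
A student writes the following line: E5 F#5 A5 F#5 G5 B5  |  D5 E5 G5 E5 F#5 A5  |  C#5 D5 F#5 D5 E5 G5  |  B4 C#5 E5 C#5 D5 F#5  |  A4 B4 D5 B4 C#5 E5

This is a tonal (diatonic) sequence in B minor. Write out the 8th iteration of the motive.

With a 6-note motive the entries are E5, D5, C#5, B4, A4, each down a 2nd from the previous.
Continuing the starts: G4 → F#4 → E4.
Statement 8 starts on E4 and keeps the same diatonic contour: E4 F#4 A4 F#4 G4 B4.

E4 F#4 A4 F#4 G4 B4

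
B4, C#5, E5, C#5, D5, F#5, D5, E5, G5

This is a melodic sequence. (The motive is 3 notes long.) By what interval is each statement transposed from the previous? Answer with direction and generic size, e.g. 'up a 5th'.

Taking 3-note groups, the heads are B4, C#5, D5: the pattern moves up a 2nd.
From B4 to C#5: up a 2nd.

up a 2nd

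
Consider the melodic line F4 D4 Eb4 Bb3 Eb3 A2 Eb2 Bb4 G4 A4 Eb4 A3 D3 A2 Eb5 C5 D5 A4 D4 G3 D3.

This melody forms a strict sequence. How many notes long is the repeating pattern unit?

7

Try groups of 7 (3 cells in 21 notes):
F4 D4 Eb4 Bb3 Eb3 A2 Eb2 | Bb4 G4 A4 Eb4 A3 D3 A2 | Eb5 C5 D5 A4 D4 G3 D3
That's a consistent up a 4th shift per cell, and no other grouping gives one.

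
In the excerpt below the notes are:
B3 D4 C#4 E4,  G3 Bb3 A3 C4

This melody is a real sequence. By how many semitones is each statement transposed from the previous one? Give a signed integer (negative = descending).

-4

With a 4-note motive the entries are B3, G3, each down a 3rd from the previous.
B3→G3 is 55 − 59 = -4 semitones.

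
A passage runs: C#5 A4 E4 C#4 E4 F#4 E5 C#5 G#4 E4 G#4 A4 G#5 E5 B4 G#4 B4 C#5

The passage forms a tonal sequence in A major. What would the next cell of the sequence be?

The 6-note cells begin on C#5, E5, G#5 — each up a 3rd from the last.
So cell 4 is B5 G#5 D5 B4 D5 E5.

B5 G#5 D5 B4 D5 E5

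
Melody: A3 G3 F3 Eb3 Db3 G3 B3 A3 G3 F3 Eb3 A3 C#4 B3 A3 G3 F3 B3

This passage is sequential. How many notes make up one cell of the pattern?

There are 18 notes; a 6-note unit gives 3 cells:
A3 G3 F3 Eb3 Db3 G3 | B3 A3 G3 F3 Eb3 A3 | C#4 B3 A3 G3 F3 B3
That's a consistent up a 2nd shift per cell, and no other grouping gives one.

6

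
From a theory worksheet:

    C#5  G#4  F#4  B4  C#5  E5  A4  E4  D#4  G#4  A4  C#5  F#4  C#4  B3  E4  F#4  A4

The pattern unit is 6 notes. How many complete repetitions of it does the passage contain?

3

18 notes in groups of 6 gives 18/6 = 3 statements.
Starts: C#5, A4, F#4 — each down a 3rd.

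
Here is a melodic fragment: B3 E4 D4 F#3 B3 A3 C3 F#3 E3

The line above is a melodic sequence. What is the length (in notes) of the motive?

Try groups of 3 (3 cells in 9 notes):
B3 E4 D4 | F#3 B3 A3 | C3 F#3 E3
That's a consistent down a 4th shift per cell, and no other grouping gives one.

3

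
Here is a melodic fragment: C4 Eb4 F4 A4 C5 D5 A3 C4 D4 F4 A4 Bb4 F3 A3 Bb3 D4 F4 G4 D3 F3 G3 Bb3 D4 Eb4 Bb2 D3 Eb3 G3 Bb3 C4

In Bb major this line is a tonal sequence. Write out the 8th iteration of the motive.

C2 Eb2 F2 A2 C3 D3

The 6-note cells begin on C4, A3, F3, D3, Bb2 — each down a 3rd from the last.
Carrying on: G2 → Eb2 → C2.
From C2 the diatonic shape gives C2 Eb2 F2 A2 C3 D3.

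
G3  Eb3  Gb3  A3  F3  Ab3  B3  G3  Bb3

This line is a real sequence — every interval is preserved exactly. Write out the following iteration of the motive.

C#4 A3 C4

The 3-note cells begin on G3, A3, B3 — each up a 2nd from the last.
So cell 4 is C#4 A3 C4.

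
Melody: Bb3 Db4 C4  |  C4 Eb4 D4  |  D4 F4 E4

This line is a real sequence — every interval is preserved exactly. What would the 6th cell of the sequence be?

G#4 B4 A#4

Taking 3-note groups, the heads are Bb3, C4, D4: the pattern moves up a 2nd.
Carrying on: E4 → F#4 → G#4.
So cell 6 is G#4 B4 A#4.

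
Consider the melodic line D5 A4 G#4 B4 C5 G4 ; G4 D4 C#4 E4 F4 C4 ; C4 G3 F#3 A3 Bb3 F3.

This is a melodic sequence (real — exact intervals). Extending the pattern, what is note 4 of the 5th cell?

The unit is 6 notes. Position-4 pitches of the 3 shown cells: B4, E4, A3.
Each moves down a 5th. Continuing: D3 → G2.

G2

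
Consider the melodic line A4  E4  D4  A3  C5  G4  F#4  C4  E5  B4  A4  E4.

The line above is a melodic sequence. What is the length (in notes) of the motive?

There are 12 notes; a 4-note unit gives 3 cells:
A4 E4 D4 A3 | C5 G4 F#4 C4 | E5 B4 A4 E4
Each cell is the previous one up a 3rd — so the unit is 4 notes.

4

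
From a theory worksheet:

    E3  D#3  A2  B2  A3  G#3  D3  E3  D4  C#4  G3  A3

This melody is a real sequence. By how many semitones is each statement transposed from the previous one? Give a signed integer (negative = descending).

Taking 4-note groups, the heads are E3, A3, D4: the pattern moves up a 4th.
E3 to A3 spans +5 semitones.

5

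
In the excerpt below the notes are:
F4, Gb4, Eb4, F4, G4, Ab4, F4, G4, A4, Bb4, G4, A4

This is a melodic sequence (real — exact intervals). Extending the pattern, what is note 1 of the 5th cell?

C#5

The unit is 4 notes. Position-1 pitches of the 3 shown cells: F4, G4, A4.
Each moves up a 2nd. Continuing: B4 → C#5.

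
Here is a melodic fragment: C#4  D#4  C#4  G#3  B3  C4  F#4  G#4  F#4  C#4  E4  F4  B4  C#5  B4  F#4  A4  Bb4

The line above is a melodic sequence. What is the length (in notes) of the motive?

6

18 notes total. Splitting into 3 groups of 6:
C#4 D#4 C#4 G#3 B3 C4 | F#4 G#4 F#4 C#4 E4 F4 | B4 C#5 B4 F#4 A4 Bb4
That's a consistent up a 4th shift per cell, and no other grouping gives one.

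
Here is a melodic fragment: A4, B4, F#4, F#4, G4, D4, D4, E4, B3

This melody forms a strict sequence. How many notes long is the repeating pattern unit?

9 notes total. Splitting into 3 groups of 3:
A4 B4 F#4 | F#4 G4 D4 | D4 E4 B3
That's a consistent down a 3rd shift per cell, and no other grouping gives one.

3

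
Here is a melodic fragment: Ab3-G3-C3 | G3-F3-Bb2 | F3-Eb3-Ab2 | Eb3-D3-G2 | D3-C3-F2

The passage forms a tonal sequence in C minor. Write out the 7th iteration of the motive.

Bb2 Ab2 D2

Taking 3-note groups, the heads are Ab3, G3, F3, Eb3, D3: the pattern moves down a 2nd.
Extending down a 2nd: C3 → Bb2.
From Bb2 the diatonic shape gives Bb2 Ab2 D2.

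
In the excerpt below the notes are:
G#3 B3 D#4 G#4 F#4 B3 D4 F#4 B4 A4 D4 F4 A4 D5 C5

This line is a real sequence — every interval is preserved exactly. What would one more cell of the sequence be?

F4 Ab4 C5 F5 Eb5

The 5-note cells begin on G#3, B3, D4 — each up a 3rd from the last.
So cell 4 is F4 Ab4 C5 F5 Eb5.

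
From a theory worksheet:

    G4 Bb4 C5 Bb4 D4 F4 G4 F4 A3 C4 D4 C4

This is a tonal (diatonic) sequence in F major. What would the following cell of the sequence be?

E3 G3 A3 G3

Unit = 4 notes; the statements start on G4, D4, A3, moving down a 4th each time.
From E3 the diatonic shape gives E3 G3 A3 G3.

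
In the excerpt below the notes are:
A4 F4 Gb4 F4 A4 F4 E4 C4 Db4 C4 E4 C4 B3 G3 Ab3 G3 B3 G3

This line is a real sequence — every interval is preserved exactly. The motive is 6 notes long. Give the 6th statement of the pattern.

G#2 E2 F2 E2 G#2 E2

With a 6-note motive the entries are A4, E4, B3, each down a 4th from the previous.
Continuing the starts: F#3 → C#3 → G#2.
Statement 6 starts on G#2 and keeps the same exact contour: G#2 E2 F2 E2 G#2 E2.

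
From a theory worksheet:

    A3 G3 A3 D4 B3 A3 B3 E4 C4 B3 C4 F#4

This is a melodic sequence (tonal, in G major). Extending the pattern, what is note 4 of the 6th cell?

B4

Grouping in 4s, the 4th note of each cell is D4, E4, F#4.
Each moves up a 2nd. Continuing: G4 → A4 → B4.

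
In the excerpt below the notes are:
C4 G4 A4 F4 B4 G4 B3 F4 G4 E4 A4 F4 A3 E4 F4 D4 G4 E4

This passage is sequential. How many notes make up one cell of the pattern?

Try groups of 6 (3 cells in 18 notes):
C4 G4 A4 F4 B4 G4 | B3 F4 G4 E4 A4 F4 | A3 E4 F4 D4 G4 E4
That's a consistent down a 2nd shift per cell, and no other grouping gives one.

6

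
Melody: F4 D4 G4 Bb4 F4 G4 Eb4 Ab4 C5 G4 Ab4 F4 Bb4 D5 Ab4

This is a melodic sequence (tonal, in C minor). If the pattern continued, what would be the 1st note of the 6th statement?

The unit is 5 notes. Position-1 pitches of the 3 shown cells: F4, G4, Ab4.
Extending up a 2nd: Bb4 → C5 → D5.

D5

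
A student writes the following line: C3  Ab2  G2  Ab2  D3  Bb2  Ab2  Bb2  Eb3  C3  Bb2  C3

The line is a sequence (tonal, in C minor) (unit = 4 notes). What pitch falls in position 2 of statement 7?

G3

The unit is 4 notes. Position-2 pitches of the 3 shown cells: Ab2, Bb2, C3.
Carrying that up a 2nd forward: D3 → Eb3 → F3 → G3.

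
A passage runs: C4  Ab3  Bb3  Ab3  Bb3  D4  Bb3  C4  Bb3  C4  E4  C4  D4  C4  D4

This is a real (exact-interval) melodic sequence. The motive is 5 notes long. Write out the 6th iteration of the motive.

The 5-note cells begin on C4, D4, E4 — each up a 2nd from the last.
Continuing the starts: F#4 → G#4 → A#4.
From A#4 the exact shape gives A#4 F#4 G#4 F#4 G#4.

A#4 F#4 G#4 F#4 G#4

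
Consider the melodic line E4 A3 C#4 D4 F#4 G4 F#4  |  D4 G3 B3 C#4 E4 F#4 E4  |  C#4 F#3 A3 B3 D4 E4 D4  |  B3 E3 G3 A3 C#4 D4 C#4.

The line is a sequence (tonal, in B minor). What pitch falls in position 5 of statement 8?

F#3

The unit is 7 notes. Position-5 pitches of the 4 shown cells: F#4, E4, D4, C#4.
Carrying that down a 2nd forward: B3 → A3 → G3 → F#3.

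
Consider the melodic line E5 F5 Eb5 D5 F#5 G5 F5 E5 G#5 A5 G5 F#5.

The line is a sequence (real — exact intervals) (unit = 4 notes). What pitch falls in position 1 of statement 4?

The unit is 4 notes. Position-1 pitches of the 3 shown cells: E5, F#5, G#5.
One more up a 2nd gives A#5.

A#5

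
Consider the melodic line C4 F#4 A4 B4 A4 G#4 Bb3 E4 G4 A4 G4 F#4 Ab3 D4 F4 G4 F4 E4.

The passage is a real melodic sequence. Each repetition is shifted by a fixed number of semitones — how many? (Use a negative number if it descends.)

With a 6-note motive the entries are C4, Bb3, Ab3, each down a 2nd from the previous.
C4 to Bb3 spans -2 semitones.

-2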